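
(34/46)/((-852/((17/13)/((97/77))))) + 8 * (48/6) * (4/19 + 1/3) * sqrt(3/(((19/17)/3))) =-22253/24710556 + 1984 * sqrt(323)/361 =98.77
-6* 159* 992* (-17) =16088256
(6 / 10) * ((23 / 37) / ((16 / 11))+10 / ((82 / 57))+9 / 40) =4.56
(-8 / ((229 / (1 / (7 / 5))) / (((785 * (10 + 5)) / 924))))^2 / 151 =1540562500 / 2300516975911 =0.00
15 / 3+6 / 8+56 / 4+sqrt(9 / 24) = sqrt(6) / 4+79 / 4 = 20.36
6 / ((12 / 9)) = 9 / 2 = 4.50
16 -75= -59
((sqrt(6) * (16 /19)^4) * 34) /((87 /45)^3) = 7520256000 * sqrt(6) /3178398869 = 5.80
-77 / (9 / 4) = -308 / 9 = -34.22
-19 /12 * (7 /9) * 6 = -133 /18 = -7.39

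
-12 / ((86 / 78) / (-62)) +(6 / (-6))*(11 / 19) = 550831 / 817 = 674.21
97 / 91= 1.07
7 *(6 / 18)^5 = 0.03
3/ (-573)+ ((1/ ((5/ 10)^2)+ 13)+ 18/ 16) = 27687/ 1528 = 18.12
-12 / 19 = -0.63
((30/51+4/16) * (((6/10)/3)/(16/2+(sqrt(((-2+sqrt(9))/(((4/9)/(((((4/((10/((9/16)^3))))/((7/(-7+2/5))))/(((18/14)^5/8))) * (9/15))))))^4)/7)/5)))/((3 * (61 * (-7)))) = -77824000000/4757981589935077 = -0.00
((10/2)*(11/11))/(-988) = -5/988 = -0.01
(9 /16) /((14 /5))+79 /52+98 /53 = 550853 /154336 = 3.57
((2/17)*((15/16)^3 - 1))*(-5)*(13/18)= 46865/626688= 0.07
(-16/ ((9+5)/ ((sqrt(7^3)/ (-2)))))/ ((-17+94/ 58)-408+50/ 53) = -1537 *sqrt(7)/ 162321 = -0.03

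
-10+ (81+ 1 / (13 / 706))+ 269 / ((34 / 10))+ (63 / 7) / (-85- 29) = 1716101 / 8398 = 204.35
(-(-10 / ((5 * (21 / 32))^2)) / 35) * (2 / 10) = 2048 / 385875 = 0.01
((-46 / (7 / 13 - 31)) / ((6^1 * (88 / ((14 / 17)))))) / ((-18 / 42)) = -14651 / 2665872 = -0.01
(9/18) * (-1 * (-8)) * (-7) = -28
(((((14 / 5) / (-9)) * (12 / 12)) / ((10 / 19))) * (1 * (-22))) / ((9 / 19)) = 27.45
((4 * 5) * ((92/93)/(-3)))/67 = -1840/18693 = -0.10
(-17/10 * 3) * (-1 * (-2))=-51/5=-10.20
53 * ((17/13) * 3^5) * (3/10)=656829/130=5052.53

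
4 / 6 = 2 / 3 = 0.67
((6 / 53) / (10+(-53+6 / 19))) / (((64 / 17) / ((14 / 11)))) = -6783 / 7565008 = -0.00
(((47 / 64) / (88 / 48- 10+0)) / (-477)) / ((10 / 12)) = 0.00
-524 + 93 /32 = -16675 /32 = -521.09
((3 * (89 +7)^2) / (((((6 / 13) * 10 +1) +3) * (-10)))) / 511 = -11232 / 17885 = -0.63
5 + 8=13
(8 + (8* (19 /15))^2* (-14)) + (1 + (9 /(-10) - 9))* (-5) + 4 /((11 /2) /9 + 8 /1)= -19315417 /13950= -1384.62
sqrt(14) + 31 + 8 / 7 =sqrt(14) + 225 / 7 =35.88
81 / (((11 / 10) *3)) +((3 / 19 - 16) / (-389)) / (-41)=81815059 / 3333341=24.54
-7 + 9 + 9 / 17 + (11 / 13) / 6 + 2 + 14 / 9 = 24767 / 3978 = 6.23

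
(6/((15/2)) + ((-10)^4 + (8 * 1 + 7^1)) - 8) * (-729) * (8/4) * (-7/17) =510698034/85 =6008212.16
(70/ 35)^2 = 4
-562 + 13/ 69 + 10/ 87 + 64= -995891/ 2001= -497.70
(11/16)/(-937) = -11/14992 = -0.00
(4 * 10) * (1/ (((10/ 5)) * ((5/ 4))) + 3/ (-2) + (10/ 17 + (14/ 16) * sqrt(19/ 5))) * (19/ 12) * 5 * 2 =-5510/ 17 + 665 * sqrt(95)/ 6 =756.15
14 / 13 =1.08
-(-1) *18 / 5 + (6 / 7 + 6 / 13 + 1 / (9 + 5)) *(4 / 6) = 6179 / 1365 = 4.53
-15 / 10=-3 / 2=-1.50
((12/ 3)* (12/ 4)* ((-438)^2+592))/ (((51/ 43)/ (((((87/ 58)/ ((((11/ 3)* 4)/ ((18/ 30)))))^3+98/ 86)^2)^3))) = 254729537318312363156143353382279320230620064850342495193139629/ 59678705383667717576468080662891462656000000000000000000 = 4268348.91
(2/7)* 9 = 18/7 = 2.57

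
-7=-7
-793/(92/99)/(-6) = 26169/184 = 142.22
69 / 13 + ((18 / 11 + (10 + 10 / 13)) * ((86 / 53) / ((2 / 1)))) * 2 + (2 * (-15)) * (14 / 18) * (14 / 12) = -121736 / 68211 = -1.78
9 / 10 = 0.90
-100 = -100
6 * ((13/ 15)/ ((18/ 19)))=247/ 45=5.49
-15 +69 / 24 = -97 / 8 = -12.12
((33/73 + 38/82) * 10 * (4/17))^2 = 12012160000/2588876161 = 4.64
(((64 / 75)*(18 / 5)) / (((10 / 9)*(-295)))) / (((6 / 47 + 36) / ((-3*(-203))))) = -8243424 / 52178125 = -0.16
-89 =-89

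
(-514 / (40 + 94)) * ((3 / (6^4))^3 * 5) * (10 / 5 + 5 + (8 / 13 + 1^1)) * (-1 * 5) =0.00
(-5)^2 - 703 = -678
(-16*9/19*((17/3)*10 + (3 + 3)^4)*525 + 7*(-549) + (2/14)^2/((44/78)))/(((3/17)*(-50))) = 125025611903/204820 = 610417.01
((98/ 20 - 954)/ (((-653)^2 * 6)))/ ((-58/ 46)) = 218293/ 741951660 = 0.00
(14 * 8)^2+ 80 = 12624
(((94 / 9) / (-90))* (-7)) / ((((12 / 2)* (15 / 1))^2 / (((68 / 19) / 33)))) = 5593 / 514218375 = 0.00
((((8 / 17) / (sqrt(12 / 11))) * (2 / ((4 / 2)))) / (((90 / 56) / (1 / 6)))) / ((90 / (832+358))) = 392 * sqrt(33) / 3645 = 0.62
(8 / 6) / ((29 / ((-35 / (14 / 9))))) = -1.03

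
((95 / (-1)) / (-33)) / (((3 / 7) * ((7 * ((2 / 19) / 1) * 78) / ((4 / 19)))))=95 / 3861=0.02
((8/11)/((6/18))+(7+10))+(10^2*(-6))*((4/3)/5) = -1549/11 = -140.82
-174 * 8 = -1392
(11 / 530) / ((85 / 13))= 143 / 45050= 0.00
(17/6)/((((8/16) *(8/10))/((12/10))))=17/2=8.50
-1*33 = -33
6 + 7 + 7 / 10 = 137 / 10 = 13.70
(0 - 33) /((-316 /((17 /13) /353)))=561 /1450124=0.00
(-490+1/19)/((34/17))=-244.97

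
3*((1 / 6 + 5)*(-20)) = -310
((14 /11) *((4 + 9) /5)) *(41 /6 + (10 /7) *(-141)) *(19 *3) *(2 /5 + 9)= -8625487 /25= -345019.48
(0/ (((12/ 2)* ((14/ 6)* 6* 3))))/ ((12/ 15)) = 0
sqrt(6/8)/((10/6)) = 3 * sqrt(3)/10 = 0.52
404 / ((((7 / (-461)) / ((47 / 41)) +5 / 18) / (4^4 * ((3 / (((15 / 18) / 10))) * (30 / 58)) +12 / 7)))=152524838179872 / 20943307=7282748.53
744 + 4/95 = 70684/95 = 744.04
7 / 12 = 0.58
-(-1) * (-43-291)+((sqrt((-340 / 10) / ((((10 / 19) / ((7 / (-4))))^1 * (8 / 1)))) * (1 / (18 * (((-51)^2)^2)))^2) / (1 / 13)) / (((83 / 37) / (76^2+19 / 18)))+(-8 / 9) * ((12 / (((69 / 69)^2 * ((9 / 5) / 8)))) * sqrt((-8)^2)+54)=-20554 / 27+50017747 * sqrt(22610) / 886169927078801058240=-761.26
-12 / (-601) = 12 / 601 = 0.02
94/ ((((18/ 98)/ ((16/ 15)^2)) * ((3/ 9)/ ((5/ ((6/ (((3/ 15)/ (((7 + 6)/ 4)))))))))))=2358272/ 26325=89.58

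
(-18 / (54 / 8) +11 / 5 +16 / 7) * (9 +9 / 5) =3438 / 175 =19.65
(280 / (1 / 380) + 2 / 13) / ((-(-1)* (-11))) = -1383202 / 143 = -9672.74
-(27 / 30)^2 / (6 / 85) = -459 / 40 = -11.48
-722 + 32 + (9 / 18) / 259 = -357419 / 518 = -690.00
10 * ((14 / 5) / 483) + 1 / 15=43 / 345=0.12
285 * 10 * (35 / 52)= 49875 / 26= 1918.27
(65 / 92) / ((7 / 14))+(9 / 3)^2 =479 / 46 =10.41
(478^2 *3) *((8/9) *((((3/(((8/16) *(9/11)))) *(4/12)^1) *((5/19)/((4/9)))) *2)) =100532960/57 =1763736.14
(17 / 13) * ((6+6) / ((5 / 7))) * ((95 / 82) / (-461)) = -13566 / 245713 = -0.06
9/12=3/4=0.75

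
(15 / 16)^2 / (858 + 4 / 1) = 225 / 220672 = 0.00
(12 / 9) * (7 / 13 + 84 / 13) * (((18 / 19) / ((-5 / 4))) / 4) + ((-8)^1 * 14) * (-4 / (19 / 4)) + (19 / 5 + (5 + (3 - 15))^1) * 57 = -8536 / 95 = -89.85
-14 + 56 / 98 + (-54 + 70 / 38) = -8723 / 133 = -65.59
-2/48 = -1/24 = -0.04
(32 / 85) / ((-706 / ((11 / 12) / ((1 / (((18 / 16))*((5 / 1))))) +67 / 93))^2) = 305865121 / 11725846462080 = 0.00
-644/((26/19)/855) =-5230890/13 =-402376.15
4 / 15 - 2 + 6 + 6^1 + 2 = 184 / 15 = 12.27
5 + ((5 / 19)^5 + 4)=22288016 / 2476099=9.00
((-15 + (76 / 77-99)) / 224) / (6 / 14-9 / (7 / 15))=4351 / 162624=0.03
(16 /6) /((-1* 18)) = -0.15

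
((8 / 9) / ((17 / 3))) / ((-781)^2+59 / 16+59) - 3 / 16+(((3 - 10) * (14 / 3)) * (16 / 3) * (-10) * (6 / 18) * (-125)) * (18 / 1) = -3468969332765313 / 2654823088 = -1306666.85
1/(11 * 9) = 1/99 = 0.01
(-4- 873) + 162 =-715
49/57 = 0.86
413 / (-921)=-0.45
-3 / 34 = -0.09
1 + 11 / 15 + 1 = 2.73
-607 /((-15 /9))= 1821 /5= 364.20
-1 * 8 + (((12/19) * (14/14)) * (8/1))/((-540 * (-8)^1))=-6839/855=-8.00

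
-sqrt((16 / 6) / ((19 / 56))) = -8*sqrt(399) / 57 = -2.80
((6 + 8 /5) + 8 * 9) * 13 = 5174 /5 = 1034.80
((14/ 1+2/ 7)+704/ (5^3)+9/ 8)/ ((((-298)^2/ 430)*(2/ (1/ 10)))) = 6333857/ 1243256000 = 0.01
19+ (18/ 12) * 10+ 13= 47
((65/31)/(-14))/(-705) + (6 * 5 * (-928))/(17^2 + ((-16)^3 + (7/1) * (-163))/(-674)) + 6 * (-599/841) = -1009670738687609/10294014475542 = -98.08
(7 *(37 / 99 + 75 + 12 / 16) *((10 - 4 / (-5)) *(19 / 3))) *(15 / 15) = 801857 / 22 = 36448.05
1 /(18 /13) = 13 /18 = 0.72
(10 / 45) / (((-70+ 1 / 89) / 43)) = -7654 / 56061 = -0.14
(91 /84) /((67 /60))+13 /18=2041 /1206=1.69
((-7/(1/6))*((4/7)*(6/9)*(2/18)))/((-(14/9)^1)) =8/7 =1.14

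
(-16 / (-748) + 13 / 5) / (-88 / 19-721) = -0.00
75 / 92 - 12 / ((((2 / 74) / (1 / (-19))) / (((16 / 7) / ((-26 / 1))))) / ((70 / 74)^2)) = -860175 / 840788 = -1.02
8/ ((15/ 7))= 56/ 15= 3.73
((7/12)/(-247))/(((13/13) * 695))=-7/2059980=-0.00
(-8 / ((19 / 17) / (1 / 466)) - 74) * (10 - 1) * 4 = -11795976 / 4427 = -2664.55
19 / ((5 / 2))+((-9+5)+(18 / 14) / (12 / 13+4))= 8649 / 2240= 3.86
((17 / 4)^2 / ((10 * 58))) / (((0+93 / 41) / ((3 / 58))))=11849 / 16685440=0.00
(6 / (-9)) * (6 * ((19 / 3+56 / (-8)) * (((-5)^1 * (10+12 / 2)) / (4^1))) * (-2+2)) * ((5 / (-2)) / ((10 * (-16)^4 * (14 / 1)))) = 0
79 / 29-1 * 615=-17756 / 29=-612.28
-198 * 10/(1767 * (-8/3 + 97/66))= 43560/46531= 0.94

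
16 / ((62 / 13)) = 104 / 31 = 3.35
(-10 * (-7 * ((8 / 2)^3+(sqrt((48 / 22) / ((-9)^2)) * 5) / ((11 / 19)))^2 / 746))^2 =8774944736768000 * sqrt(66) / 5444868092697+26620485337334862400 / 179680647059001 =161247.13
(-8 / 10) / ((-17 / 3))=12 / 85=0.14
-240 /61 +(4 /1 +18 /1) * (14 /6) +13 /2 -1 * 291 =-86779 /366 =-237.10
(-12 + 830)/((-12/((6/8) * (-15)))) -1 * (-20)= 6295/8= 786.88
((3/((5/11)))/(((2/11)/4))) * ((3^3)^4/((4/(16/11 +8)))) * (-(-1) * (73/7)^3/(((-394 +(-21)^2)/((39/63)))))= 1537315542883692/564235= 2724601527.53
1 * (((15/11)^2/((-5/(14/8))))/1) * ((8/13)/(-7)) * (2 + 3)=450/1573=0.29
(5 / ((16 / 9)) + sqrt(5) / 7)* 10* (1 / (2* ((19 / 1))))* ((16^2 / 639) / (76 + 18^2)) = 16* sqrt(5) / 424935 + 1 / 1349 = 0.00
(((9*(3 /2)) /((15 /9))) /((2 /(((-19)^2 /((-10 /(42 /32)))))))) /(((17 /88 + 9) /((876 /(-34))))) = 1479272949 /2750600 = 537.80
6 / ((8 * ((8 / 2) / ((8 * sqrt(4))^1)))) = 3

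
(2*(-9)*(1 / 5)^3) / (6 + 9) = -6 / 625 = -0.01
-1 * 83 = -83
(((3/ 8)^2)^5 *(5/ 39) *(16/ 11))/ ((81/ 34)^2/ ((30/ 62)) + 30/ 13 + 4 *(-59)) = -142209675/ 3077965982203904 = -0.00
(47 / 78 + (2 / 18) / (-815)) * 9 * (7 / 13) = 804223 / 275470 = 2.92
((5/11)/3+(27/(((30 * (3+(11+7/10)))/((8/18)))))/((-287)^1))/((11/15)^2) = 5270325/18717853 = 0.28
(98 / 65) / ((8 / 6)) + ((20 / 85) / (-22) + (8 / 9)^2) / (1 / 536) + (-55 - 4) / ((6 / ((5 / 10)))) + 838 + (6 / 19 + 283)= 1535.30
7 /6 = 1.17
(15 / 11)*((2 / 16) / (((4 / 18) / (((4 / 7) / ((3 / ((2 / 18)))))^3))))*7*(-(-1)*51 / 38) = 170 / 2488563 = 0.00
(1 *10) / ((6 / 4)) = 20 / 3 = 6.67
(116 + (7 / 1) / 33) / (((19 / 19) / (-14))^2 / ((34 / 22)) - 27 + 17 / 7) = -982940 / 207801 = -4.73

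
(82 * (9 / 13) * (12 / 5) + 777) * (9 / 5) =534249 / 325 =1643.84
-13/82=-0.16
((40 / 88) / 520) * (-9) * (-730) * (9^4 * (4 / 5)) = 4310577 / 143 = 30143.90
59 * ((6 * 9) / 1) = 3186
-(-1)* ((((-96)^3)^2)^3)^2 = 230019359300543000719451366059583317129007590117361290008767206885687296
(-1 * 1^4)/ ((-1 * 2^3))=1/ 8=0.12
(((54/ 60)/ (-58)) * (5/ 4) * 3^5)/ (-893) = 2187/ 414352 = 0.01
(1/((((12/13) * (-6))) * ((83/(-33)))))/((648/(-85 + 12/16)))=-48191/5163264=-0.01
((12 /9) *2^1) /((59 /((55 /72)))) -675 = -1075220 /1593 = -674.97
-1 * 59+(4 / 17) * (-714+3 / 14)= -27007 / 119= -226.95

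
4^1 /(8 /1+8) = 1 /4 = 0.25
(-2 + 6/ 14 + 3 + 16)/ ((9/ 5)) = 610/ 63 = 9.68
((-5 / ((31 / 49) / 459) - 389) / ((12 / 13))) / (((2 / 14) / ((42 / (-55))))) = 39657709 / 1705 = 23259.65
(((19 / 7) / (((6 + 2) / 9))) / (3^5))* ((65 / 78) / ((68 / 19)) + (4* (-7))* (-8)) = 1738253 / 616896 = 2.82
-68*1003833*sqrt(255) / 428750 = -34130322*sqrt(255) / 214375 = -2542.36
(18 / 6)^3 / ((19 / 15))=405 / 19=21.32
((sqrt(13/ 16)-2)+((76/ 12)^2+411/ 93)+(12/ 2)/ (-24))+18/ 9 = sqrt(13)/ 4+49417/ 1116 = 45.18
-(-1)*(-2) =-2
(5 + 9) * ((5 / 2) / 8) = 35 / 8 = 4.38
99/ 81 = 11/ 9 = 1.22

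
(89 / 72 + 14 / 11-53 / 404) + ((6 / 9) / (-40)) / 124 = 58956497 / 24797520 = 2.38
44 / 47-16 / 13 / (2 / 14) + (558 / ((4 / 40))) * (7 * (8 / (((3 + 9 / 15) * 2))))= 26512708 / 611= 43392.32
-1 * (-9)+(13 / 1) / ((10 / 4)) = 71 / 5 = 14.20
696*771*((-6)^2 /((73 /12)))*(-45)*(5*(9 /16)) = -401910682.19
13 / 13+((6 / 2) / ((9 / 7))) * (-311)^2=225683.33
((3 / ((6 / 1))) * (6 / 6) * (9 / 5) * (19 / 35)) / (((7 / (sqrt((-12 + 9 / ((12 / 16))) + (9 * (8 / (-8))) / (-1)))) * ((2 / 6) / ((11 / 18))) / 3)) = 5643 / 4900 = 1.15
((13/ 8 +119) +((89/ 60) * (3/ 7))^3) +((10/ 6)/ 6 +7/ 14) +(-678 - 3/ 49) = -13740892279/ 24696000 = -556.40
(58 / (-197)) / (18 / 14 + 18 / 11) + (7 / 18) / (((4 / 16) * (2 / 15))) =512659 / 44325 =11.57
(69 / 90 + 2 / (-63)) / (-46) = -0.02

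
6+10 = 16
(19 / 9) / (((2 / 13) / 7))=1729 / 18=96.06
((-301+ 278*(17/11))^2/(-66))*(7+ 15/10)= -34037825/15972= -2131.09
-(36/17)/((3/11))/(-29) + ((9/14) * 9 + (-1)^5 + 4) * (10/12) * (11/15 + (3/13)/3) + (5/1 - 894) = -237630343/269178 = -882.80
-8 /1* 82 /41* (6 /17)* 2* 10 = -1920 /17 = -112.94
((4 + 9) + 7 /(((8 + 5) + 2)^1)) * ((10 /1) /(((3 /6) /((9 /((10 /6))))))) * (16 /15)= 38784 /25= 1551.36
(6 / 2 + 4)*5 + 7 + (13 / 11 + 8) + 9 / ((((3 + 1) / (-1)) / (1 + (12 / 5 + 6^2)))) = -8243 / 220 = -37.47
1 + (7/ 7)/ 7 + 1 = 15/ 7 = 2.14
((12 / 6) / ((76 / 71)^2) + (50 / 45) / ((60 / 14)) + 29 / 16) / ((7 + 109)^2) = 595309 / 2098490112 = 0.00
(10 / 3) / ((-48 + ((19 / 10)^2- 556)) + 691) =1000 / 27183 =0.04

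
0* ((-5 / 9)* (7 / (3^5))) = 0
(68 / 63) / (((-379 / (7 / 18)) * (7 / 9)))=-34 / 23877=-0.00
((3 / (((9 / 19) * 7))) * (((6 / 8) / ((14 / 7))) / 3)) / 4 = 19 / 672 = 0.03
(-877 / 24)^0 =1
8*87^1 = 696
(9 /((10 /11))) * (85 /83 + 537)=5326.44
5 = 5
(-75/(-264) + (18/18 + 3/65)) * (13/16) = 7609/7040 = 1.08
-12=-12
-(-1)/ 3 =1/ 3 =0.33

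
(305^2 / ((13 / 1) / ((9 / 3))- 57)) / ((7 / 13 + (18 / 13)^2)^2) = -318826443 / 1088462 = -292.91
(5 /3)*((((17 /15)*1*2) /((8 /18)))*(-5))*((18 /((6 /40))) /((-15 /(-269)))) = -91460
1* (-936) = -936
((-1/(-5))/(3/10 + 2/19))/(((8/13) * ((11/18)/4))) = 4446/847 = 5.25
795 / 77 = 10.32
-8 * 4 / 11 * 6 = -192 / 11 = -17.45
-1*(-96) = 96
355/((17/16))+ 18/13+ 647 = 217133/221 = 982.50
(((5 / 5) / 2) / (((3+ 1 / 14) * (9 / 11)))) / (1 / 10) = 770 / 387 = 1.99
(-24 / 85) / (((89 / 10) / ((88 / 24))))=-176 / 1513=-0.12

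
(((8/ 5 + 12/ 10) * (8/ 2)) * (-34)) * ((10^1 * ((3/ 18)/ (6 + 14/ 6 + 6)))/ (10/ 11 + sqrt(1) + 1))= -1309/ 86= -15.22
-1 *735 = -735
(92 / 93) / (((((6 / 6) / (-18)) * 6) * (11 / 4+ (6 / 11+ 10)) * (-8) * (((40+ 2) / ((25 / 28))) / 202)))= 127765 / 1066338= 0.12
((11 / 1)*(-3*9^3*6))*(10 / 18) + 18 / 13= -1042452 / 13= -80188.62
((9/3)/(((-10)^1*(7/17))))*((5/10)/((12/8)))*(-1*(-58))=-493/35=-14.09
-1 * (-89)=89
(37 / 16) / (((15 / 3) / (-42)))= -777 / 40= -19.42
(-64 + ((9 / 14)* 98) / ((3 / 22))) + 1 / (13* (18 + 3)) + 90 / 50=545732 / 1365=399.80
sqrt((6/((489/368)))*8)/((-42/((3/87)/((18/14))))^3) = -2*sqrt(3749)/78247935981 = -0.00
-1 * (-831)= 831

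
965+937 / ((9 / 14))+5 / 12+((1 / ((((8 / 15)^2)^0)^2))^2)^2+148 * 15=167183 / 36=4643.97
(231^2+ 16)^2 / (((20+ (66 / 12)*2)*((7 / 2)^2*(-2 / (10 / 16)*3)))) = -14245520645 / 18228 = -781518.58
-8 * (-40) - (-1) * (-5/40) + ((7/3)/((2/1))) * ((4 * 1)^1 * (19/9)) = 71221/216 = 329.73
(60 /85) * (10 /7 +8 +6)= 1296 /119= 10.89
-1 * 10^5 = -100000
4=4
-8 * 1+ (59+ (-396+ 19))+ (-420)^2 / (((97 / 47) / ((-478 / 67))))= -3965121074 / 6499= -610112.49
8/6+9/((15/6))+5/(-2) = 73/30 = 2.43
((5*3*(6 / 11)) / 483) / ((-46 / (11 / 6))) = -5 / 7406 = -0.00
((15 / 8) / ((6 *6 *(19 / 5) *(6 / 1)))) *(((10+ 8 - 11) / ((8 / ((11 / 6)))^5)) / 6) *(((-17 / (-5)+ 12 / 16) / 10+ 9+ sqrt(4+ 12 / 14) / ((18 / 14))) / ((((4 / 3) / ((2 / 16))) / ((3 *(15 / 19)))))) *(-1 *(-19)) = 140919625 *sqrt(238) / 178468776050688+ 10614066155 / 158638912045056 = 0.00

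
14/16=7/8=0.88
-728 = -728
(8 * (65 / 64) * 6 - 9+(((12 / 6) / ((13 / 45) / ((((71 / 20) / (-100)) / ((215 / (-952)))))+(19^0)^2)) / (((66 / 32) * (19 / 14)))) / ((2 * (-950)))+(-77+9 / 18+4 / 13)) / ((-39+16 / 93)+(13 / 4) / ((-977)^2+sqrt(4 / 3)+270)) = 4811027938775015736656795260647 / 5125956671184154044766324808725 - 22652608321528074 * sqrt(3) / 394304359321858003443563446825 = 0.94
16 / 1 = 16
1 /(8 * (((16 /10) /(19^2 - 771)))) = -1025 /32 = -32.03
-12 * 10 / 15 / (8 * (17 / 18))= -18 / 17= -1.06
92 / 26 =46 / 13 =3.54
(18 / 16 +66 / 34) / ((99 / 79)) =10981 / 4488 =2.45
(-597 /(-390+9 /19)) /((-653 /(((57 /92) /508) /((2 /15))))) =-3232755 /150578811872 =-0.00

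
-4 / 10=-2 / 5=-0.40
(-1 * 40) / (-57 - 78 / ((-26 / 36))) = -0.78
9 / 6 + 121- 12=221 / 2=110.50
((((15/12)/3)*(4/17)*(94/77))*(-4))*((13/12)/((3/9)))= -6110/3927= -1.56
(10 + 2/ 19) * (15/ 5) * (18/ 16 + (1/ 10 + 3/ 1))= 128.08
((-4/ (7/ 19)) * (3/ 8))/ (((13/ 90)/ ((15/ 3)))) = -12825/ 91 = -140.93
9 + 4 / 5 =49 / 5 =9.80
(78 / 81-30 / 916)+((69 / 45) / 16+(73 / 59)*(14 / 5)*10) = 1040988017 / 29183760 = 35.67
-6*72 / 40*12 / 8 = -81 / 5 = -16.20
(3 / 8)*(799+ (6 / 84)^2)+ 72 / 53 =300.99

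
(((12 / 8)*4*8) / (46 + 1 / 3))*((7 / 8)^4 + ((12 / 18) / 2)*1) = 33897 / 35584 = 0.95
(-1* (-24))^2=576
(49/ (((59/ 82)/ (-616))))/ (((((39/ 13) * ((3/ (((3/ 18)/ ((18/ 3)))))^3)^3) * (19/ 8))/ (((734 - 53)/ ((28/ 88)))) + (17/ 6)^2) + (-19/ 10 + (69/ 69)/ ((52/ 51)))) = -7230944841120/ 1147052593212471245463311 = -0.00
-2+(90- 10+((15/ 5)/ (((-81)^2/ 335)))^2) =373183807/ 4782969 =78.02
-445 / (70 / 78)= -3471 / 7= -495.86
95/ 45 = 19/ 9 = 2.11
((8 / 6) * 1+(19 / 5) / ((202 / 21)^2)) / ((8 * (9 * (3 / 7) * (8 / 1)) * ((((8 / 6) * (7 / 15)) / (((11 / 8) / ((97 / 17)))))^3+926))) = 8663899749830325 / 1467761824071860736512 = 0.00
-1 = -1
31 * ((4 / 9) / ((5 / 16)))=1984 / 45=44.09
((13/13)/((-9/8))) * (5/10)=-4/9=-0.44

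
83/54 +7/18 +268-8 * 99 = -14096/27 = -522.07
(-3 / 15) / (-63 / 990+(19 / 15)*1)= -66 / 397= -0.17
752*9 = 6768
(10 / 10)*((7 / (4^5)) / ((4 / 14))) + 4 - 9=-4.98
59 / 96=0.61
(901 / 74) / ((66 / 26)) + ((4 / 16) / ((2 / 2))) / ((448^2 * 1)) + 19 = 23326221509 / 980238336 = 23.80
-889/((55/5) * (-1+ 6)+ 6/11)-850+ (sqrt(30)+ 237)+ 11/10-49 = -4135889/6110+ sqrt(30) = -671.43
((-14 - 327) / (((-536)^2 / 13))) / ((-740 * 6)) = 4433 / 1275594240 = 0.00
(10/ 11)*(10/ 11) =100/ 121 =0.83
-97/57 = -1.70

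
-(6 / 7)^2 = -36 / 49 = -0.73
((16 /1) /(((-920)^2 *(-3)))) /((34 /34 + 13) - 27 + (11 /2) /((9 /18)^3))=-1 /4919700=-0.00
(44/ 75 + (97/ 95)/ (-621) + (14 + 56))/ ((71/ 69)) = 20820817/ 303525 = 68.60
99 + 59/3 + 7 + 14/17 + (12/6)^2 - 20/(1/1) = 5635/51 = 110.49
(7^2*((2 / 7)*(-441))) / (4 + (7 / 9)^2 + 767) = -250047 / 31250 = -8.00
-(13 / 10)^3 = -2197 / 1000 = -2.20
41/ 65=0.63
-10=-10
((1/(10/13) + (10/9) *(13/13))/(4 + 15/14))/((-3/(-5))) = 1519/1917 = 0.79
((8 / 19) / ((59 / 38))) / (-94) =-8 / 2773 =-0.00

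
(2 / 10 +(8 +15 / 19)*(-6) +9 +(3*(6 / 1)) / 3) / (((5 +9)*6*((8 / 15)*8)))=-1783 / 17024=-0.10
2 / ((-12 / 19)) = -19 / 6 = -3.17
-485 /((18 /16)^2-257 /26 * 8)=403520 /64739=6.23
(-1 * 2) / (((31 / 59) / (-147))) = 17346 / 31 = 559.55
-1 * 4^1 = -4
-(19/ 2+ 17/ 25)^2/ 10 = -259081/ 25000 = -10.36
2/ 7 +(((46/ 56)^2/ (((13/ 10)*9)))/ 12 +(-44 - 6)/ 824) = 13029179/ 56687904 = 0.23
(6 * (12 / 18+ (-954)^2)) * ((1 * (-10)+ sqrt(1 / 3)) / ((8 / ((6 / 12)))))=-6825875 / 2+ 1365175 * sqrt(3) / 12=-3215891.46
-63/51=-21/17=-1.24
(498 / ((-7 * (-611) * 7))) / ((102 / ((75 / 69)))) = 2075 / 11706149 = 0.00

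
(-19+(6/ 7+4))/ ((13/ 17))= -1683/ 91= -18.49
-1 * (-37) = 37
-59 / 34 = -1.74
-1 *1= -1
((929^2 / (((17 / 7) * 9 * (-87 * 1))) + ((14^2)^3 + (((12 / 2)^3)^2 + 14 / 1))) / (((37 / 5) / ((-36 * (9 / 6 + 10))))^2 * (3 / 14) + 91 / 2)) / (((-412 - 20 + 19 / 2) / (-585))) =1344289026933493200 / 5831090657821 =230538.18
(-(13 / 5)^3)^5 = -51185893014090757 / 30517578125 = -1677259.34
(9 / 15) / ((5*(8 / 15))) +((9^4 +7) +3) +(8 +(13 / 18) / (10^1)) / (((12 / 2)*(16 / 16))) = 887297 / 135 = 6572.57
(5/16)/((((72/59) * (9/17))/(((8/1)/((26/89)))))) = 446335/33696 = 13.25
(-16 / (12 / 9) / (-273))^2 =16 / 8281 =0.00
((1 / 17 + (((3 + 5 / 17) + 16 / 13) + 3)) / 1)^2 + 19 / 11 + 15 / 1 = 39885480 / 537251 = 74.24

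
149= 149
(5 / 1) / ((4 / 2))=5 / 2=2.50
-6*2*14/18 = -28/3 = -9.33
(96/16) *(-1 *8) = -48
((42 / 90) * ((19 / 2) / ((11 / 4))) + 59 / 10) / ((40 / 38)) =47101 / 6600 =7.14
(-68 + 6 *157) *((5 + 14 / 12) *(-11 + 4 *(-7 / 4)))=-97014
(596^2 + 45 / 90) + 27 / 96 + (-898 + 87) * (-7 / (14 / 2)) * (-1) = 11340985 / 32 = 354405.78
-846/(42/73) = -10293/7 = -1470.43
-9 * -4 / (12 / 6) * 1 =18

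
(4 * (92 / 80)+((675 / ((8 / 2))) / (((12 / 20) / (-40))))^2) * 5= 632812523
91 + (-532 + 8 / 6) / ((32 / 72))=-1103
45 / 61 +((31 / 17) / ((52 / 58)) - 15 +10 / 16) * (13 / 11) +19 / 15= -17220721 / 1368840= -12.58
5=5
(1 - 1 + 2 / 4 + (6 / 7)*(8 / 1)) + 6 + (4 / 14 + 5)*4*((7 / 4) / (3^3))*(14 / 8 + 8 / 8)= 12947 / 756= 17.13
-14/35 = -2/5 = -0.40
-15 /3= -5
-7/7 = -1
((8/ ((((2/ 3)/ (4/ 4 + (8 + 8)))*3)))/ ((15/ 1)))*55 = 748/ 3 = 249.33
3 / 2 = 1.50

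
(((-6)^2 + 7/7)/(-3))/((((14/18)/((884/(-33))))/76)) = 2485808/77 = 32283.22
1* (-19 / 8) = -19 / 8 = -2.38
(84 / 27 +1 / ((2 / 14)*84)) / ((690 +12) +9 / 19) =2185 / 480492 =0.00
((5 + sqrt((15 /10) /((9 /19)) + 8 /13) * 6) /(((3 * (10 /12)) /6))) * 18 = 216 + 216 * sqrt(23010) /65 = 720.08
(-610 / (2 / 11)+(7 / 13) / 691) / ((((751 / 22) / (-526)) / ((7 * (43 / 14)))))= 7498263674484 / 6746233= 1111474.16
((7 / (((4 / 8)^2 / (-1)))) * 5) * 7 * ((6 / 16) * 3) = -2205 / 2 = -1102.50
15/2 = 7.50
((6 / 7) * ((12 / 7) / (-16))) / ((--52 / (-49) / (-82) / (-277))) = 102213 / 52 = 1965.63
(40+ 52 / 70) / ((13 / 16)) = 22816 / 455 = 50.15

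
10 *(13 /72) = 65 /36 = 1.81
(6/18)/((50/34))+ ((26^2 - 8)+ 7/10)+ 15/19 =1908691/2850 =669.72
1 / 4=0.25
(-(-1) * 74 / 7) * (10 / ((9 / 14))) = 164.44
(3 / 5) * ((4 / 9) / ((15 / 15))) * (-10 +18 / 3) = -16 / 15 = -1.07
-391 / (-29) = 391 / 29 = 13.48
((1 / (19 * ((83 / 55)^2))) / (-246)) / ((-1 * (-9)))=-3025 / 289792674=-0.00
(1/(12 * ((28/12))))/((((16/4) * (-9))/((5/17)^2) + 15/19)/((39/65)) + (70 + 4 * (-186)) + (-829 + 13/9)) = -855/52520524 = -0.00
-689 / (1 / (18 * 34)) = -421668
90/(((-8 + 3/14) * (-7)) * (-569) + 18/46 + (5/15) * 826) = -12420/4241399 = -0.00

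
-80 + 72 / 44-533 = -6725 / 11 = -611.36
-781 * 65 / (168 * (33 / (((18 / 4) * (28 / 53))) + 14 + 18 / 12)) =-50765 / 4936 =-10.28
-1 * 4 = -4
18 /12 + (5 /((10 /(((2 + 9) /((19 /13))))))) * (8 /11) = 161 /38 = 4.24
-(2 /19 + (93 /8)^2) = -164459 /1216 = -135.25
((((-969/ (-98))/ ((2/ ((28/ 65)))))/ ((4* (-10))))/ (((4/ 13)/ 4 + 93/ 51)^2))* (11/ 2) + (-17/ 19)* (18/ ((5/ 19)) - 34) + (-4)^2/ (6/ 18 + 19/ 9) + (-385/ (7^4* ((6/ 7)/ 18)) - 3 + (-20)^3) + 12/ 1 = -275920920293789/ 34409760000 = -8018.68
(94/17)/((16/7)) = 2.42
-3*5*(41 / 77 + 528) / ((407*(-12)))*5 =1017425 / 125356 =8.12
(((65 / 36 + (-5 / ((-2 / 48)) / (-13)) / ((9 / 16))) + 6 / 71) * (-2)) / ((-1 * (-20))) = 482477 / 332280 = 1.45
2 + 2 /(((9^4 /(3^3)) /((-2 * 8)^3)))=-7706 /243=-31.71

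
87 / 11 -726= -7899 / 11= -718.09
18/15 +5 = 31/5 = 6.20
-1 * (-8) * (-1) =-8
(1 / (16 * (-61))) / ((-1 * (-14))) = -1 / 13664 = -0.00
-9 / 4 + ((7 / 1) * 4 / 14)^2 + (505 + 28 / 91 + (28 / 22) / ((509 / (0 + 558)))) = 148035057 / 291148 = 508.45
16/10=8/5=1.60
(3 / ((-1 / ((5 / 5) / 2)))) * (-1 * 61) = 183 / 2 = 91.50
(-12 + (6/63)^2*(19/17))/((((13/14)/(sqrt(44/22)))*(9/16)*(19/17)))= -29.05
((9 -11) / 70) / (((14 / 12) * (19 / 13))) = -78 / 4655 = -0.02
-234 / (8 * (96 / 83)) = -3237 / 128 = -25.29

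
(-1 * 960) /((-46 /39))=18720 /23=813.91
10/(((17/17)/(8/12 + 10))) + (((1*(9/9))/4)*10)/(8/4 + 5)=107.02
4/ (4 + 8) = 0.33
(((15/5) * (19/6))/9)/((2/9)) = 19/4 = 4.75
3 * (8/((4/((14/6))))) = 14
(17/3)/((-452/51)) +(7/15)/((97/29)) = -328739/657660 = -0.50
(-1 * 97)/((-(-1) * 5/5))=-97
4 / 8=1 / 2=0.50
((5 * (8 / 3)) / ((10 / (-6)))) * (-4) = 32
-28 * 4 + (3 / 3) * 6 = -106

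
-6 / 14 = -0.43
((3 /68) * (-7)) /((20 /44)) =-231 /340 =-0.68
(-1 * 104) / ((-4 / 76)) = 1976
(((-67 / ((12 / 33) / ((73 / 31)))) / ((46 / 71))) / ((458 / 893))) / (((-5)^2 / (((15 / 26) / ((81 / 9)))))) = -3411144803 / 1018848480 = -3.35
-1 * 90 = -90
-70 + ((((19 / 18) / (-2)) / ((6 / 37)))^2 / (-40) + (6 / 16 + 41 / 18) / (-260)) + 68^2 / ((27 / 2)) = 6604932227 / 24261120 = 272.24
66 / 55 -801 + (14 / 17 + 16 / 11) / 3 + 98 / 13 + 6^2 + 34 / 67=-614856373 / 814385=-754.99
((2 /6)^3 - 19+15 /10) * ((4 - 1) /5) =-943 /90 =-10.48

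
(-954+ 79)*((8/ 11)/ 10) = -700/ 11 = -63.64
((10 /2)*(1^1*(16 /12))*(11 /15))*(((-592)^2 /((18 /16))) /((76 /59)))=1819609088 /1539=1182332.09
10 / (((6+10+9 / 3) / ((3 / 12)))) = 5 / 38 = 0.13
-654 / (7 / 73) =-6820.29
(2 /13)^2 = 4 /169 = 0.02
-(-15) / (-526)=-15 / 526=-0.03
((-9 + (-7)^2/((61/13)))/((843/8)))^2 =495616/2644324929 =0.00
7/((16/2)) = 7/8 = 0.88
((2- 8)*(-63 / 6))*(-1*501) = -31563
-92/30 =-46/15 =-3.07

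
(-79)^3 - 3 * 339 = -494056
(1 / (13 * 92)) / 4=1 / 4784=0.00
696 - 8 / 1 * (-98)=1480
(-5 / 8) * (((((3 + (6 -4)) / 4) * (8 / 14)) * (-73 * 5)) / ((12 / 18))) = 27375 / 112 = 244.42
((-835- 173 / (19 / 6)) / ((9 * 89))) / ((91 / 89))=-16903 / 15561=-1.09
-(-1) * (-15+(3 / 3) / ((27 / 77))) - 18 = -30.15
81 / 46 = 1.76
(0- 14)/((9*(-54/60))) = 140/81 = 1.73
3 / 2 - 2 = -1 / 2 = -0.50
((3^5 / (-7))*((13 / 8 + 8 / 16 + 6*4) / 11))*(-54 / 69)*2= 41553 / 322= 129.05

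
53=53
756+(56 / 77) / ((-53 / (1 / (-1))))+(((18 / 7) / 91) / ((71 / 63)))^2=756.01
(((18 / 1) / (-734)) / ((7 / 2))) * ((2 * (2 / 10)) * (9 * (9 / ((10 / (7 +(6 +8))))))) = -4374 / 9175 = -0.48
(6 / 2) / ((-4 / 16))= -12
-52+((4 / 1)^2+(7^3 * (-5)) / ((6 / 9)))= -5217 / 2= -2608.50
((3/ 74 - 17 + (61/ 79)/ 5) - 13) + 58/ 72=-15257783/ 526140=-29.00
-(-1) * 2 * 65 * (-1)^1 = -130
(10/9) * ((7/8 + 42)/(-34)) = -1715/1224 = -1.40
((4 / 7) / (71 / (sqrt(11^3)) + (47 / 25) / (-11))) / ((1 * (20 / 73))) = 2075755 / 21884282 + 7126625 * sqrt(11) / 21884282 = 1.17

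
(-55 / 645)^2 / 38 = 121 / 632358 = 0.00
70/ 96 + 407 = 19571/ 48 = 407.73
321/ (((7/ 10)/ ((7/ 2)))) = 1605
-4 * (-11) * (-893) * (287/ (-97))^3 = 928859068676/ 912673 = 1017734.80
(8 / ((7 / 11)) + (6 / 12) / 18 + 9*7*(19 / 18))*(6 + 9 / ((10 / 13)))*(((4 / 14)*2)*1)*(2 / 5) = 1176047 / 3675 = 320.01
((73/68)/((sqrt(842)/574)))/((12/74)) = 130.95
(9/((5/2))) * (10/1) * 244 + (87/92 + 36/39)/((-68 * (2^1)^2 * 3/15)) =2857529433/325312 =8783.97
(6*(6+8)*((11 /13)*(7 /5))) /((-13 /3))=-19404 /845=-22.96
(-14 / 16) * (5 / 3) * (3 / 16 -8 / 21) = 325 / 1152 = 0.28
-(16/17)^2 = -256/289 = -0.89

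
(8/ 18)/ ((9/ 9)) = 4/ 9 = 0.44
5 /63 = 0.08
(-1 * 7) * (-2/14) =1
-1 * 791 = -791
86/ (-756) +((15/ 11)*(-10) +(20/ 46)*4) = -1148659/ 95634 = -12.01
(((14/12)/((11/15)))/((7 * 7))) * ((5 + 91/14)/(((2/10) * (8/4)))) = 575/616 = 0.93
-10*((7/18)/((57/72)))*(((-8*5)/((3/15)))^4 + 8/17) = -7616000002240/969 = -7859649125.12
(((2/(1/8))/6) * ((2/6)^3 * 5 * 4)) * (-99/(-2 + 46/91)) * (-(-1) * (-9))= -20020/17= -1177.65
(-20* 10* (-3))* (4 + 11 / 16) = 5625 / 2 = 2812.50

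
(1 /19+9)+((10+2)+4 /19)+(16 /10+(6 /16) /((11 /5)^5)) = 2799312801 /122398760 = 22.87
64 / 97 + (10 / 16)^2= 6521 / 6208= 1.05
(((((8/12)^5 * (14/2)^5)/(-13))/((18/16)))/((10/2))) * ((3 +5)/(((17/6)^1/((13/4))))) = -17210368/61965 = -277.74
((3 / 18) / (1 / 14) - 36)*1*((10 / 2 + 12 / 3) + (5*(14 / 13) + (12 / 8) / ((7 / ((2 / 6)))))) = -88577 / 182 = -486.69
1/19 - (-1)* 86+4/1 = 1711/19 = 90.05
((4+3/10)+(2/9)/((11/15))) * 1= 1519/330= 4.60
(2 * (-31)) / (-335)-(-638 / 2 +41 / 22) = 2338659 / 7370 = 317.32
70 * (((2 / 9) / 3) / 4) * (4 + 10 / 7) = 190 / 27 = 7.04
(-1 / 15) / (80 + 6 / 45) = -1 / 1202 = -0.00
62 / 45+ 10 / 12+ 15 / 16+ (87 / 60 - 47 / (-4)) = 11771 / 720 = 16.35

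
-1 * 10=-10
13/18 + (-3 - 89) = -1643/18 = -91.28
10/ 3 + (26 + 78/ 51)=1574/ 51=30.86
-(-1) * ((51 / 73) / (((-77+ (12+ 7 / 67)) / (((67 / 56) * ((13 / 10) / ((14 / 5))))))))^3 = -26362670492260741743 / 123275099474612861479682048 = -0.00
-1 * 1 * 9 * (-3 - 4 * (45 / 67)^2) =194103 / 4489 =43.24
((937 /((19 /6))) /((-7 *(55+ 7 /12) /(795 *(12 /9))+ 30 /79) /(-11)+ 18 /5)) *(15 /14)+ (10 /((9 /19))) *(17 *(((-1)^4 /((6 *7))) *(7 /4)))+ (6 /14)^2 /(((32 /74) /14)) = 11323445958571 /103892197752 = 108.99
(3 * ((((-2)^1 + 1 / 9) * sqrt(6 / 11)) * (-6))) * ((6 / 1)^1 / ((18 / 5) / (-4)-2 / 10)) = -2040 * sqrt(66) / 121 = -136.97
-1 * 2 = -2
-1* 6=-6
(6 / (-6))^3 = -1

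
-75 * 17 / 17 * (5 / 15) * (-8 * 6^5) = 1555200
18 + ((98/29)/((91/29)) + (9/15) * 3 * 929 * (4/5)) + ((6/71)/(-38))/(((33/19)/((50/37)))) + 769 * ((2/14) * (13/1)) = 2784.98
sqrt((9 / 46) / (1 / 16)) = 6 * sqrt(46) / 23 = 1.77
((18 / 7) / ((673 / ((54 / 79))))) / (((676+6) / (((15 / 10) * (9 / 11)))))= 6561 / 1396005919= 0.00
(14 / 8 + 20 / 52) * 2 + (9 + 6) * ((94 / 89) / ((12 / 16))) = 58759 / 2314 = 25.39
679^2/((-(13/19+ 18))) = -24675.43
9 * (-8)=-72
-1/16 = -0.06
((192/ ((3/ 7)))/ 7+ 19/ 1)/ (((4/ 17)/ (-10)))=-7055/ 2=-3527.50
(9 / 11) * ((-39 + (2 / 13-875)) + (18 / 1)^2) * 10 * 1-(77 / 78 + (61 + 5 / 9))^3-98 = -35174286580097 / 140941944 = -249565.78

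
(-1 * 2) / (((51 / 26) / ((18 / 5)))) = -312 / 85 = -3.67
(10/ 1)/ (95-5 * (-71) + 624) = 5/ 537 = 0.01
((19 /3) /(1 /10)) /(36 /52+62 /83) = 205010 /4659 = 44.00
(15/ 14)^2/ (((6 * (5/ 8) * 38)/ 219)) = 3285/ 1862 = 1.76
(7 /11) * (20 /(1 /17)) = 2380 /11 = 216.36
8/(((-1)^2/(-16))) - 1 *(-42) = -86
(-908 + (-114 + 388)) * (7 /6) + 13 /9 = -6644 /9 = -738.22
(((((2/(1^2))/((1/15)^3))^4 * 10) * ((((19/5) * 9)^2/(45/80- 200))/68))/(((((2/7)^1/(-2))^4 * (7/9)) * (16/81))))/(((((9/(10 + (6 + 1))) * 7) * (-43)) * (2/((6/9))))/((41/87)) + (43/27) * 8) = 336052071638240949140625000/12030424201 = 27933518055856037.98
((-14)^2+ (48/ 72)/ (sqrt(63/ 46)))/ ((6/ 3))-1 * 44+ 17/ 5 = sqrt(322)/ 63+ 287/ 5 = 57.68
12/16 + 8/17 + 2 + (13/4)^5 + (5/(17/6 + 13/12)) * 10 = 309742915/818176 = 378.58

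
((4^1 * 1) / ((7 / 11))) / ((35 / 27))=1188 / 245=4.85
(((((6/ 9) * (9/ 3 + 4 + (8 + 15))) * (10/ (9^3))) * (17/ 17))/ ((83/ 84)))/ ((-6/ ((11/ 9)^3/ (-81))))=3726800/ 3572877843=0.00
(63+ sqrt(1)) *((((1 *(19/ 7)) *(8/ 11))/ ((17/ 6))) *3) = 175104/ 1309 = 133.77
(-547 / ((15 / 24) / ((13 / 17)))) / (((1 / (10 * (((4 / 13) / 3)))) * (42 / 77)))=-192544 / 153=-1258.46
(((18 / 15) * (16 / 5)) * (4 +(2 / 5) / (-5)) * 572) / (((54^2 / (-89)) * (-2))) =131.40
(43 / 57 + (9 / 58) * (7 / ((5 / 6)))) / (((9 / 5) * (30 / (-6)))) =-17008 / 74385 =-0.23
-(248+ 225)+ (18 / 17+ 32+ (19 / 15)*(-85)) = -27928 / 51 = -547.61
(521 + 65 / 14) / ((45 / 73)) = 179069 / 210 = 852.71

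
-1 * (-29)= 29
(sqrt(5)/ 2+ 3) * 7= 7 * sqrt(5)/ 2+ 21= 28.83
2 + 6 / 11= 28 / 11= 2.55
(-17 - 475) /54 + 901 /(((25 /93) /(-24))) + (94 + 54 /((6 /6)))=-18068038 /225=-80302.39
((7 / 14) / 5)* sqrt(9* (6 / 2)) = 3* sqrt(3) / 10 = 0.52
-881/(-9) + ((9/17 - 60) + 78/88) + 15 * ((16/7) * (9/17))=2707553/47124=57.46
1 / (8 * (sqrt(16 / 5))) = sqrt(5) / 32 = 0.07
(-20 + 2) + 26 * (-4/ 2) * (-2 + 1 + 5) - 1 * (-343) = 117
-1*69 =-69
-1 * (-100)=100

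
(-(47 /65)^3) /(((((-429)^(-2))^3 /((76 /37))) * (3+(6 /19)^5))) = -18478538210232772260315012 /11463945875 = -1611882890212334.70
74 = 74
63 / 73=0.86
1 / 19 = 0.05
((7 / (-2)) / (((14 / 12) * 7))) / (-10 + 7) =1 / 7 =0.14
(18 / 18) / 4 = 1 / 4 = 0.25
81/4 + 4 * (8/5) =533/20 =26.65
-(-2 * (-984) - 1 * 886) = -1082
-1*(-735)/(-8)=-735/8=-91.88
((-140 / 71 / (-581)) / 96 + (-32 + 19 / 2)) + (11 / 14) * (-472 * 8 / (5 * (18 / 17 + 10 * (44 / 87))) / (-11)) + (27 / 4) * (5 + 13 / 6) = 388395146611 / 11194696380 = 34.69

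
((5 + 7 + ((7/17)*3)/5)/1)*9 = 9369/85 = 110.22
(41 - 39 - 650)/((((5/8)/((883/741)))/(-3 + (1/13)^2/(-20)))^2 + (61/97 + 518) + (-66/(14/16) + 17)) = -141119732339568575712/100227862568457856511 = -1.41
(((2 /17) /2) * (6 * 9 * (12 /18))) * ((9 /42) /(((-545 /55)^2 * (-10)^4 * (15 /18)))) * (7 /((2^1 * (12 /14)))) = 22869 /10098850000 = 0.00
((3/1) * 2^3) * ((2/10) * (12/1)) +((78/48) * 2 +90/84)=8669/140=61.92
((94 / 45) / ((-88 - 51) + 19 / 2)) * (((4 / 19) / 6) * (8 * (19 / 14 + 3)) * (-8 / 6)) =366976 / 13951035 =0.03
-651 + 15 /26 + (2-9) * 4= -17639 /26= -678.42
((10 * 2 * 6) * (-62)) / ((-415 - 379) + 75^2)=-7440 / 4831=-1.54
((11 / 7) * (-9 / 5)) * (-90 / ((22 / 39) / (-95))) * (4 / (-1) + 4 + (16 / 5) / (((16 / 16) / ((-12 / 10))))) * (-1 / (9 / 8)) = -5121792 / 35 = -146336.91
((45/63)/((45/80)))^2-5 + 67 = 252478/3969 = 63.61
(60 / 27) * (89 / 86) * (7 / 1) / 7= 890 / 387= 2.30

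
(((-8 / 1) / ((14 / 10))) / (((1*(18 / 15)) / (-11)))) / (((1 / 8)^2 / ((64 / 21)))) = 4505600 / 441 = 10216.78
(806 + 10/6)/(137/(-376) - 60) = -911048/68091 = -13.38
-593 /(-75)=593 /75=7.91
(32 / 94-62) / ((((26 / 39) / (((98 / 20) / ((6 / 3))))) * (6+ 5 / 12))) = -91287 / 2585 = -35.31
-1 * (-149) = 149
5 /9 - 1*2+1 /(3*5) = -62 /45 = -1.38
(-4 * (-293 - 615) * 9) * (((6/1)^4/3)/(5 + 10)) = 4707072/5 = 941414.40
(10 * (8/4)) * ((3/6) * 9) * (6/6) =90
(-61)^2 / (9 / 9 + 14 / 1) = 3721 / 15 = 248.07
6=6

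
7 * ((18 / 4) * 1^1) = 63 / 2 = 31.50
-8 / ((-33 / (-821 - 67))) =-2368 / 11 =-215.27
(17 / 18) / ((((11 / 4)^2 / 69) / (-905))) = -2830840 / 363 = -7798.46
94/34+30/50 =286/85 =3.36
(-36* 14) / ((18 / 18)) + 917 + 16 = 429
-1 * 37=-37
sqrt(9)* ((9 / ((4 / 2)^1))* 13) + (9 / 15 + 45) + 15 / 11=24471 / 110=222.46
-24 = -24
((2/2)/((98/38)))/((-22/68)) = -646/539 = -1.20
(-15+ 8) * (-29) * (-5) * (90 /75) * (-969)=1180242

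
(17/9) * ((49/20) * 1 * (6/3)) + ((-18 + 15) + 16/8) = 743/90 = 8.26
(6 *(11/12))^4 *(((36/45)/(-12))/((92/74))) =-541717/11040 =-49.07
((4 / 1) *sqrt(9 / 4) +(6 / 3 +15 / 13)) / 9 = 119 / 117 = 1.02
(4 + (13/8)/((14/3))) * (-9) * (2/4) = -4383/224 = -19.57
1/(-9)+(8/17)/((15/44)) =971/765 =1.27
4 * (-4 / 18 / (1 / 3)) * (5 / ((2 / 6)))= -40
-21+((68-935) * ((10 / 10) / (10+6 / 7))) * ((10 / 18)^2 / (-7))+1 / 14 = -250043 / 14364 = -17.41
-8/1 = -8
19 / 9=2.11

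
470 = 470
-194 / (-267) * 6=388 / 89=4.36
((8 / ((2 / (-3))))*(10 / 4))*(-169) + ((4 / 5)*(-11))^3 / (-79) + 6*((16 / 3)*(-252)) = -29480566 / 9875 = -2985.37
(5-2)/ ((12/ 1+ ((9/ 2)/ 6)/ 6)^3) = 1536/ 912673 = 0.00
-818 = -818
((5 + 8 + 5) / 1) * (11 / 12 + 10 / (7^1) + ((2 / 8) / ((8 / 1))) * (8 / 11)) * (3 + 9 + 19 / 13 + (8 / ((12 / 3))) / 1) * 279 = 183867.41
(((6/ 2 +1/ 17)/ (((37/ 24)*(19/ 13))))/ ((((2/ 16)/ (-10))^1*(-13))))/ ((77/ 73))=7288320/ 920227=7.92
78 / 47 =1.66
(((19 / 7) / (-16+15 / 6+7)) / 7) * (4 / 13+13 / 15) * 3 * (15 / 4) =-0.79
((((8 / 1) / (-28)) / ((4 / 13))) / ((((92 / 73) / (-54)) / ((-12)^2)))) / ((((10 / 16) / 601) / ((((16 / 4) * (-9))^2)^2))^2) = 60156339474672885958705152 / 4025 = 14945674403645437505268.36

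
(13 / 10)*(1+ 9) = 13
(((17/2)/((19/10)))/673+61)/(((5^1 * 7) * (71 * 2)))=390046/31775695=0.01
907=907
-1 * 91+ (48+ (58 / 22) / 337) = -159372 / 3707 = -42.99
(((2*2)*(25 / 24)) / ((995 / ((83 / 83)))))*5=25 / 1194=0.02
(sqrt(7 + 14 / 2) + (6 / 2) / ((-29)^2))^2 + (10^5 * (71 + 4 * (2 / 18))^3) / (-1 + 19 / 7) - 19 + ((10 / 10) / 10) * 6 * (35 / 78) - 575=6 * sqrt(14) / 841 + 855532072533464037827 / 40217412222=21272678306.90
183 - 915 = -732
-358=-358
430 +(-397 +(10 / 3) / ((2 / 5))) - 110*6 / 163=18232 / 489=37.28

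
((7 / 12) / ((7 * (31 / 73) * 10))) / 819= 73 / 3046680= 0.00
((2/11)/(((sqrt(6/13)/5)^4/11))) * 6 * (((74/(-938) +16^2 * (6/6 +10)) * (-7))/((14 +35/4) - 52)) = 42921677500/1809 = 23726742.68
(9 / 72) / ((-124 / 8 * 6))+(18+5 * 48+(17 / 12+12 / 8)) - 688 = -105917 / 248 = -427.08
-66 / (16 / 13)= -429 / 8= -53.62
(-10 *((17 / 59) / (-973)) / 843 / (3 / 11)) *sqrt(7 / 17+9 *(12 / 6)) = 110 *sqrt(5321) / 145182303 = 0.00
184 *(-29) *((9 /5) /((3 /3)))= -48024 /5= -9604.80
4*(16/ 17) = 3.76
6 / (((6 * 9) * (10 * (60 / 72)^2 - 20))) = -0.01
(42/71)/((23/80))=2.06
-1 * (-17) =17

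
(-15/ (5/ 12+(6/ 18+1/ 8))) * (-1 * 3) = 360/ 7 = 51.43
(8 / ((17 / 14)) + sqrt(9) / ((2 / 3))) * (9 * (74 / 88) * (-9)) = -1129869 / 1496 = -755.26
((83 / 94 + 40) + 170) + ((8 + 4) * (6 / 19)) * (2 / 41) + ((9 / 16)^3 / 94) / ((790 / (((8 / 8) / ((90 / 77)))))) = 500120206893823 / 2369476198400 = 211.07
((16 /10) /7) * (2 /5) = 16 /175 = 0.09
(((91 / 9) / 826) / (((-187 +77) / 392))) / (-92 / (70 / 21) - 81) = 1274 / 3171663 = 0.00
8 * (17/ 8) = 17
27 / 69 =9 / 23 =0.39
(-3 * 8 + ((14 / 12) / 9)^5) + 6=-8264953625 / 459165024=-18.00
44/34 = 22/17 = 1.29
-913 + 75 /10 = -1811 /2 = -905.50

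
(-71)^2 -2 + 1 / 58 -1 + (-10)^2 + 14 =298817 / 58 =5152.02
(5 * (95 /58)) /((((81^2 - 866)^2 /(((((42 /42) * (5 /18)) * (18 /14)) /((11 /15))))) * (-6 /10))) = -2375 /11587671172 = -0.00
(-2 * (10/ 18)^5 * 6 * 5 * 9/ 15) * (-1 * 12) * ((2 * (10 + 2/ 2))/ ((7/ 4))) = 4400000/ 15309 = 287.41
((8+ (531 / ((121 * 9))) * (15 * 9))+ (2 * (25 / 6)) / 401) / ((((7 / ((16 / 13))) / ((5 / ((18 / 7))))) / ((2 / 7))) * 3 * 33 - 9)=859953920 / 11697588243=0.07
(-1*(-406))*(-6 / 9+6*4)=28420 / 3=9473.33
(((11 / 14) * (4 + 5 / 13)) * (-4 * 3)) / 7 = -3762 / 637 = -5.91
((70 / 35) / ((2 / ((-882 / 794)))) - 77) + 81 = 1147 / 397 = 2.89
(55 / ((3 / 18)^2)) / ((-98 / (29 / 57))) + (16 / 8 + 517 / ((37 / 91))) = 43515561 / 34447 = 1263.26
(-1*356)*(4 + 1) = -1780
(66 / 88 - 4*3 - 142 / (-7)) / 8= 253 / 224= 1.13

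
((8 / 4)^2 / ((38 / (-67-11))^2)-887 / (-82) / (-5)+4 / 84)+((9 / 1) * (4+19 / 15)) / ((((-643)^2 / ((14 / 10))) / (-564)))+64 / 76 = 99523325445043 / 6425431581450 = 15.49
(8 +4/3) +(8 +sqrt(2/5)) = sqrt(10)/5 +52/3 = 17.97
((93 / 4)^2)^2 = 74805201 / 256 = 292207.82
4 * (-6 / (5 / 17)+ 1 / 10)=-81.20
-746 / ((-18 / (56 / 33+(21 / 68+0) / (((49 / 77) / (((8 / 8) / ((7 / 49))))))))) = 4263763 / 20196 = 211.12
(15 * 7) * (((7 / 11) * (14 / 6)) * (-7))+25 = -11730 / 11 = -1066.36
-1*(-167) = 167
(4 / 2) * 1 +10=12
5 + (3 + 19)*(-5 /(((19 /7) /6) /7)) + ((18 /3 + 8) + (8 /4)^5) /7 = -224841 /133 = -1690.53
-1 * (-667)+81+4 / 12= 2245 / 3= 748.33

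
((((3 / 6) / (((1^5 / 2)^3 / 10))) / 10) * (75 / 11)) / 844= 75 / 2321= 0.03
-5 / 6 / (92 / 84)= -35 / 46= -0.76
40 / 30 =4 / 3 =1.33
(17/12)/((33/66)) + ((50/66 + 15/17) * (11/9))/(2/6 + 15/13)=37103/8874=4.18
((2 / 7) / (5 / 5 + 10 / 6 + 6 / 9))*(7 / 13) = 0.05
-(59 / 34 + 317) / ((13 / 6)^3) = -1170396 / 37349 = -31.34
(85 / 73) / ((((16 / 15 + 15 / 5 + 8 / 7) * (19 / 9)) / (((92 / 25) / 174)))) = 0.00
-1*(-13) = 13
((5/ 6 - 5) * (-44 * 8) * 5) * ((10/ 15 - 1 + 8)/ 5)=101200/ 9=11244.44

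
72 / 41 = 1.76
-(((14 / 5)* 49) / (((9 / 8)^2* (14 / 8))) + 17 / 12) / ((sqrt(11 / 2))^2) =-11.52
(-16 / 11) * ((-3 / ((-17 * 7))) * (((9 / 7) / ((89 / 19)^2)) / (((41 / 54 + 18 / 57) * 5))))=-160006752 / 400279378345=-0.00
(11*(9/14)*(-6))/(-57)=99/133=0.74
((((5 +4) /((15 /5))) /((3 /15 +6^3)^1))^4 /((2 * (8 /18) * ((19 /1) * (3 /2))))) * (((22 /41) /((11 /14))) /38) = 0.00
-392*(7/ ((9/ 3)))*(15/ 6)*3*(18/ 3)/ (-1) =41160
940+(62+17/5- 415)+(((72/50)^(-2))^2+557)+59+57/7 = 71412468419/58786560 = 1214.78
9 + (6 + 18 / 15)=81 / 5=16.20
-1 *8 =-8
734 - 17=717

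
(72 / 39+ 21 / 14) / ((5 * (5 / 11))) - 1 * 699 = -453393 / 650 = -697.53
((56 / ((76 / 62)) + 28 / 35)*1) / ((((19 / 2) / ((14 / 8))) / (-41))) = -633696 / 1805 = -351.08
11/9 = 1.22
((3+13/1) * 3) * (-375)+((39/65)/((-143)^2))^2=-188172720449991/10454040025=-18000.00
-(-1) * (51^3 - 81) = 132570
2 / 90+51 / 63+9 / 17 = 7289 / 5355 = 1.36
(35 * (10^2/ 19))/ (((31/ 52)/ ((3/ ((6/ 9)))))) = 819000/ 589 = 1390.49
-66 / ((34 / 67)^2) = -148137 / 578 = -256.29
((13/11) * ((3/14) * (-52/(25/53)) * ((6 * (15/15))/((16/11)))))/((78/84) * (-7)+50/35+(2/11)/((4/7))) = 295581/12200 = 24.23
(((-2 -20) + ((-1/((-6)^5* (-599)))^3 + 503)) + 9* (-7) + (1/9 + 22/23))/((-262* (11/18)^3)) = -974004981040968122990569/138975706474196125704192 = -7.01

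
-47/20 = -2.35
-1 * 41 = -41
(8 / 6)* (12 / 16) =1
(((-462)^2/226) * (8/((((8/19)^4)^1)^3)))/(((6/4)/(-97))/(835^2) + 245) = 7987518121286405218662354825/8041722346217383395328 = 993259.62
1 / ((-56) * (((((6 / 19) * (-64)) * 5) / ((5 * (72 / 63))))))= 19 / 18816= 0.00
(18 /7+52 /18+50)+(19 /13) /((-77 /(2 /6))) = 499585 /9009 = 55.45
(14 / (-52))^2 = 49 / 676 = 0.07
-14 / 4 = -7 / 2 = -3.50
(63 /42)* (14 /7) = 3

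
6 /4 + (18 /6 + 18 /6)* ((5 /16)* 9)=147 /8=18.38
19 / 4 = 4.75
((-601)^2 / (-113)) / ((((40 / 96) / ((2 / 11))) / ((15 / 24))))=-1083603 / 1243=-871.76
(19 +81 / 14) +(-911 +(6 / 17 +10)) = -875.86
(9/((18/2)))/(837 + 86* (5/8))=4/3563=0.00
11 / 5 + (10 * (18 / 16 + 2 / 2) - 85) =-1231 / 20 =-61.55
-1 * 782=-782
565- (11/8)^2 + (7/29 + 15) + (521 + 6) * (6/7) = 13382605/12992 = 1030.07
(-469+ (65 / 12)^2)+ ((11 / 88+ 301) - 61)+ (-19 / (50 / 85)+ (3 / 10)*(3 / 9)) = -166849 / 720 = -231.73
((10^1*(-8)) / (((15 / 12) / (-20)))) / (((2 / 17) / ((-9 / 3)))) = -32640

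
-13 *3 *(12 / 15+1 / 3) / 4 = -221 / 20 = -11.05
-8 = -8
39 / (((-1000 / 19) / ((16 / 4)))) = -741 / 250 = -2.96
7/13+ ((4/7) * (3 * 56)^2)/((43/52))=10902829/559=19504.17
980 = 980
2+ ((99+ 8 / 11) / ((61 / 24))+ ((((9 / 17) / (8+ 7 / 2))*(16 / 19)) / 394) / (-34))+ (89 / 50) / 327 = 41.24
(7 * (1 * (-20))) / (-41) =140 / 41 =3.41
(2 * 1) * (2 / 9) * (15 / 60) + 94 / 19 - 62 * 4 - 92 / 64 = -668621 / 2736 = -244.38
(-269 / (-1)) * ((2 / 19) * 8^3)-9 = 14488.68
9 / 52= 0.17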